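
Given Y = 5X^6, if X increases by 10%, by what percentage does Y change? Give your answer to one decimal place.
77.2%

For Y = 5X^6:
If X → X(1 + 0.1)
Then Y → Y · (1 + 0.1)^6
     ≈ Y · 1.7716

Percentage change = ((1 + 0.1)^6 − 1) × 100% ≈ 77.2%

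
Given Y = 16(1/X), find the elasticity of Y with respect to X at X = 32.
Elasticity = -1

Elasticity = (dY/dX) · (X/Y)

dY/dX = -16/X²
At X = 32: dY/dX = -1/64, Y = 1/2

Elasticity = (-1/64) · (32 / (1/2)) = -1

Interpretation: for a small percentage change in X, the percentage change in Y is approximately -1.00 times as large.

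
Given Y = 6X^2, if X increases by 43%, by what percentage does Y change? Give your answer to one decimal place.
104.5%

For Y = 6X^2:
If X → X(1 + 0.43)
Then Y → Y · (1 + 0.43)^2
     = Y · 2.0449

Percentage change = ((1 + 0.43)^2 − 1) × 100% ≈ 104.5%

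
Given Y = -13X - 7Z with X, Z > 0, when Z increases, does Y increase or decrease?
Y decreases

Taking the partial derivative:
∂Y/∂Z = -7

∂Y/∂Z = -7 < 0 (assuming positive values)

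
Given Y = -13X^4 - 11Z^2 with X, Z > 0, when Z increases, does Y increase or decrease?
Y decreases

Taking the partial derivative:
∂Y/∂Z = -22Z

∂Y/∂Z = -22Z < 0 (assuming positive values)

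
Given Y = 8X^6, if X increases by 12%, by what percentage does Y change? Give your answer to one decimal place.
97.4%

For Y = 8X^6:
If X → X(1 + 0.12)
Then Y → Y · (1 + 0.12)^6
     ≈ Y · 1.9738

Percentage change = ((1 + 0.12)^6 − 1) × 100% ≈ 97.4%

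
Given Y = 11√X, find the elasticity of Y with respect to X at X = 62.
Elasticity = 1/2

Elasticity = (dY/dX) · (X/Y)

dY/dX = 11/(2·√X)
At X = 62: dY/dX = 11·√62/124, Y = 11·√62

Elasticity = (11·√62/124) · (62 / (11·√62)) = 1/2

Interpretation: for a small percentage change in X, the percentage change in Y is approximately 0.50 times as large.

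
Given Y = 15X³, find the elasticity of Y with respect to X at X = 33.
Elasticity = 3

Elasticity = (dY/dX) · (X/Y)

dY/dX = 45·X²
At X = 33: dY/dX = 49005, Y = 539055

Elasticity = 49005 · (33 / 539055) = 3

Interpretation: for a small percentage change in X, the percentage change in Y is approximately 3.00 times as large.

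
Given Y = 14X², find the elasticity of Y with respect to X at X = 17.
Elasticity = 2

Elasticity = (dY/dX) · (X/Y)

dY/dX = 28·X
At X = 17: dY/dX = 476, Y = 4046

Elasticity = 476 · (17 / 4046) = 2

Interpretation: for a small percentage change in X, the percentage change in Y is approximately 2.00 times as large.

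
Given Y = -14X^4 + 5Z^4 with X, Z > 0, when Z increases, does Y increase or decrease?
Y increases

Taking the partial derivative:
∂Y/∂Z = 20Z^3

∂Y/∂Z = 20Z^3 > 0 (assuming positive values)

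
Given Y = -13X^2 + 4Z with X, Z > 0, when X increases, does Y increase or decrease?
Y decreases

Taking the partial derivative:
∂Y/∂X = -26X

∂Y/∂X = -26X < 0 (assuming positive values)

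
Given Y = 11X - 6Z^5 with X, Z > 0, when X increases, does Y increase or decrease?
Y increases

Taking the partial derivative:
∂Y/∂X = 11

∂Y/∂X = 11 > 0 (assuming positive values)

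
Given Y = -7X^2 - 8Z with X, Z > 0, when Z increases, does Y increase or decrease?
Y decreases

Taking the partial derivative:
∂Y/∂Z = -8

∂Y/∂Z = -8 < 0 (assuming positive values)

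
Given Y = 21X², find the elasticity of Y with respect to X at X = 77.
Elasticity = 2

Elasticity = (dY/dX) · (X/Y)

dY/dX = 42·X
At X = 77: dY/dX = 3234, Y = 124509

Elasticity = 3234 · (77 / 124509) = 2

Interpretation: for a small percentage change in X, the percentage change in Y is approximately 2.00 times as large.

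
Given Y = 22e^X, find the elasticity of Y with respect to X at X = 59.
Elasticity = 59

Elasticity = (dY/dX) · (X/Y)

dY/dX = 22·e^X
At X = 59: dY/dX = 22·e^59, Y = 22·e^59

Elasticity = (22·e^59) · (59 / (22·e^59)) = 59

Interpretation: for a small percentage change in X, the percentage change in Y is approximately 59.00 times as large.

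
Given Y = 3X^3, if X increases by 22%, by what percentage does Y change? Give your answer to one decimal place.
81.6%

For Y = 3X^3:
If X → X(1 + 0.22)
Then Y → Y · (1 + 0.22)^3
     ≈ Y · 1.8158

Percentage change = ((1 + 0.22)^3 − 1) × 100% ≈ 81.6%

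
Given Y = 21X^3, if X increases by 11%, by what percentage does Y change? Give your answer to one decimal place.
36.8%

For Y = 21X^3:
If X → X(1 + 0.11)
Then Y → Y · (1 + 0.11)^3
     ≈ Y · 1.3676

Percentage change = ((1 + 0.11)^3 − 1) × 100% ≈ 36.8%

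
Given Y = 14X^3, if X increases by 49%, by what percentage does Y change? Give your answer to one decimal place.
230.8%

For Y = 14X^3:
If X → X(1 + 0.49)
Then Y → Y · (1 + 0.49)^3
     ≈ Y · 3.3079

Percentage change = ((1 + 0.49)^3 − 1) × 100% ≈ 230.8%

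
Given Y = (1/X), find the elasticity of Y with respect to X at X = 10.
Elasticity = -1

Elasticity = (dY/dX) · (X/Y)

dY/dX = -1/X²
At X = 10: dY/dX = -1/100, Y = 1/10

Elasticity = (-1/100) · (10 / (1/10)) = -1

Interpretation: for a small percentage change in X, the percentage change in Y is approximately -1.00 times as large.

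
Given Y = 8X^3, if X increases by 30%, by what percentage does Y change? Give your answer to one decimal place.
119.7%

For Y = 8X^3:
If X → X(1 + 0.3)
Then Y → Y · (1 + 0.3)^3
     = Y · 2.1970

Percentage change = ((1 + 0.3)^3 − 1) × 100% = 119.7%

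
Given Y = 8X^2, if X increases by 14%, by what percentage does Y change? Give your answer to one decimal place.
30.0%

For Y = 8X^2:
If X → X(1 + 0.14)
Then Y → Y · (1 + 0.14)^2
     = Y · 1.2996

Percentage change = ((1 + 0.14)^2 − 1) × 100% ≈ 30.0%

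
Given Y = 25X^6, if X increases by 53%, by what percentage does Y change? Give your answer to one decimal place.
1182.8%

For Y = 25X^6:
If X → X(1 + 0.53)
Then Y → Y · (1 + 0.53)^6
     ≈ Y · 12.8277

Percentage change = ((1 + 0.53)^6 − 1) × 100% ≈ 1182.8%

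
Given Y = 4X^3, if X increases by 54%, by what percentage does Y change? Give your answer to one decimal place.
265.2%

For Y = 4X^3:
If X → X(1 + 0.54)
Then Y → Y · (1 + 0.54)^3
     ≈ Y · 3.6523

Percentage change = ((1 + 0.54)^3 − 1) × 100% ≈ 265.2%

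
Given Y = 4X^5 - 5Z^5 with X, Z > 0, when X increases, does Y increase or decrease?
Y increases

Taking the partial derivative:
∂Y/∂X = 20X^4

∂Y/∂X = 20X^4 > 0 (assuming positive values)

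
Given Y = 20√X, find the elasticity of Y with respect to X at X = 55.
Elasticity = 1/2

Elasticity = (dY/dX) · (X/Y)

dY/dX = 10/√X
At X = 55: dY/dX = 2·√55/11, Y = 20·√55

Elasticity = (2·√55/11) · (55 / (20·√55)) = 1/2

Interpretation: for a small percentage change in X, the percentage change in Y is approximately 0.50 times as large.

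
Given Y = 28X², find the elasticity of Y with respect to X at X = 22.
Elasticity = 2

Elasticity = (dY/dX) · (X/Y)

dY/dX = 56·X
At X = 22: dY/dX = 1232, Y = 13552

Elasticity = 1232 · (22 / 13552) = 2

Interpretation: for a small percentage change in X, the percentage change in Y is approximately 2.00 times as large.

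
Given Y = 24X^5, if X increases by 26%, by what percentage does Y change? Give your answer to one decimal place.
217.6%

For Y = 24X^5:
If X → X(1 + 0.26)
Then Y → Y · (1 + 0.26)^5
     ≈ Y · 3.1758

Percentage change = ((1 + 0.26)^5 − 1) × 100% ≈ 217.6%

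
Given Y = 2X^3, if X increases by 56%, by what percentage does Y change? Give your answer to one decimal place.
279.6%

For Y = 2X^3:
If X → X(1 + 0.56)
Then Y → Y · (1 + 0.56)^3
     ≈ Y · 3.7964

Percentage change = ((1 + 0.56)^3 − 1) × 100% ≈ 279.6%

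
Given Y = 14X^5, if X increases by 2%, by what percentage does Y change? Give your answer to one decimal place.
10.4%

For Y = 14X^5:
If X → X(1 + 0.02)
Then Y → Y · (1 + 0.02)^5
     ≈ Y · 1.1041

Percentage change = ((1 + 0.02)^5 − 1) × 100% ≈ 10.4%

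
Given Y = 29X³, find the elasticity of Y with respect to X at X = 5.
Elasticity = 3

Elasticity = (dY/dX) · (X/Y)

dY/dX = 87·X²
At X = 5: dY/dX = 2175, Y = 3625

Elasticity = 2175 · (5 / 3625) = 3

Interpretation: for a small percentage change in X, the percentage change in Y is approximately 3.00 times as large.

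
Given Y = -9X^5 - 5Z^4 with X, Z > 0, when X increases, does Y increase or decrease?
Y decreases

Taking the partial derivative:
∂Y/∂X = -45X^4

∂Y/∂X = -45X^4 < 0 (assuming positive values)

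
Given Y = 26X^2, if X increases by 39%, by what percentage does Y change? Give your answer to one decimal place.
93.2%

For Y = 26X^2:
If X → X(1 + 0.39)
Then Y → Y · (1 + 0.39)^2
     = Y · 1.9321

Percentage change = ((1 + 0.39)^2 − 1) × 100% ≈ 93.2%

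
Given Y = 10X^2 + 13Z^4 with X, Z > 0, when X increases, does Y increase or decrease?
Y increases

Taking the partial derivative:
∂Y/∂X = 20X

∂Y/∂X = 20X > 0 (assuming positive values)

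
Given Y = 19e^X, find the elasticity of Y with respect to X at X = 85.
Elasticity = 85

Elasticity = (dY/dX) · (X/Y)

dY/dX = 19·e^X
At X = 85: dY/dX = 19·e^85, Y = 19·e^85

Elasticity = (19·e^85) · (85 / (19·e^85)) = 85

Interpretation: for a small percentage change in X, the percentage change in Y is approximately 85.00 times as large.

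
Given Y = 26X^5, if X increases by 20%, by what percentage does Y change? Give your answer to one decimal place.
148.8%

For Y = 26X^5:
If X → X(1 + 0.2)
Then Y → Y · (1 + 0.2)^5
     ≈ Y · 2.4883

Percentage change = ((1 + 0.2)^5 − 1) × 100% ≈ 148.8%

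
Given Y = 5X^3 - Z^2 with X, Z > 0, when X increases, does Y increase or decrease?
Y increases

Taking the partial derivative:
∂Y/∂X = 15X^2

∂Y/∂X = 15X^2 > 0 (assuming positive values)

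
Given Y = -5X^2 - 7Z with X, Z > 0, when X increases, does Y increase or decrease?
Y decreases

Taking the partial derivative:
∂Y/∂X = -10X

∂Y/∂X = -10X < 0 (assuming positive values)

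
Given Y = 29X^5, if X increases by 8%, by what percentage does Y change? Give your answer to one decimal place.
46.9%

For Y = 29X^5:
If X → X(1 + 0.08)
Then Y → Y · (1 + 0.08)^5
     ≈ Y · 1.4693

Percentage change = ((1 + 0.08)^5 − 1) × 100% ≈ 46.9%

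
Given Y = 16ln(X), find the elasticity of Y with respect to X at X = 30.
Elasticity = 1/ln(30) ≈ 0.2940

Elasticity = (dY/dX) · (X/Y)

dY/dX = 16/X
At X = 30: dY/dX = 8/15, Y = 16·ln(30)

Elasticity = (8/15) · (30 / (16·ln(30))) = 1/ln(30) ≈ 0.2940

Interpretation: for a small percentage change in X, the percentage change in Y is approximately 0.29 times as large.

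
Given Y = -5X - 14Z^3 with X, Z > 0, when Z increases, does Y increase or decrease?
Y decreases

Taking the partial derivative:
∂Y/∂Z = -42Z^2

∂Y/∂Z = -42Z^2 < 0 (assuming positive values)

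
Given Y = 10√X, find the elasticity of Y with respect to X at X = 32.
Elasticity = 1/2

Elasticity = (dY/dX) · (X/Y)

dY/dX = 5/√X
At X = 32: dY/dX = 5·√2/8, Y = 40·√2

Elasticity = (5·√2/8) · (32 / (40·√2)) = 1/2

Interpretation: for a small percentage change in X, the percentage change in Y is approximately 0.50 times as large.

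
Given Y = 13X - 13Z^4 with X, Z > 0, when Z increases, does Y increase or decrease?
Y decreases

Taking the partial derivative:
∂Y/∂Z = -52Z^3

∂Y/∂Z = -52Z^3 < 0 (assuming positive values)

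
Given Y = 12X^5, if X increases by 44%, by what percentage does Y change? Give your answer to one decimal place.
519.2%

For Y = 12X^5:
If X → X(1 + 0.44)
Then Y → Y · (1 + 0.44)^5
     ≈ Y · 6.1917

Percentage change = ((1 + 0.44)^5 − 1) × 100% ≈ 519.2%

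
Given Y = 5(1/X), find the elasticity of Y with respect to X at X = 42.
Elasticity = -1

Elasticity = (dY/dX) · (X/Y)

dY/dX = -5/X²
At X = 42: dY/dX = -5/1764, Y = 5/42

Elasticity = (-5/1764) · (42 / (5/42)) = -1

Interpretation: for a small percentage change in X, the percentage change in Y is approximately -1.00 times as large.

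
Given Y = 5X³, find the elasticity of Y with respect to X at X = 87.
Elasticity = 3

Elasticity = (dY/dX) · (X/Y)

dY/dX = 15·X²
At X = 87: dY/dX = 113535, Y = 3292515

Elasticity = 113535 · (87 / 3292515) = 3

Interpretation: for a small percentage change in X, the percentage change in Y is approximately 3.00 times as large.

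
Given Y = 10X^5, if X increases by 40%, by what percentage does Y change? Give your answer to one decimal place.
437.8%

For Y = 10X^5:
If X → X(1 + 0.4)
Then Y → Y · (1 + 0.4)^5
     ≈ Y · 5.3782

Percentage change = ((1 + 0.4)^5 − 1) × 100% ≈ 437.8%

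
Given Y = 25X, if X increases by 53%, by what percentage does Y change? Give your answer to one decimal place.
53.0%

For Y = 25X:
If X → X(1 + 0.53)
Then Y → Y · (1 + 0.53)^1
     = Y · 1.5300

Percentage change = ((1 + 0.53)^1 − 1) × 100% = 53.0%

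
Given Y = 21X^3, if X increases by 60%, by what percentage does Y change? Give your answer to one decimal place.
309.6%

For Y = 21X^3:
If X → X(1 + 0.6)
Then Y → Y · (1 + 0.6)^3
     = Y · 4.0960

Percentage change = ((1 + 0.6)^3 − 1) × 100% = 309.6%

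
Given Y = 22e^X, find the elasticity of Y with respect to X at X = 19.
Elasticity = 19

Elasticity = (dY/dX) · (X/Y)

dY/dX = 22·e^X
At X = 19: dY/dX = 22·e^19, Y = 22·e^19

Elasticity = (22·e^19) · (19 / (22·e^19)) = 19

Interpretation: for a small percentage change in X, the percentage change in Y is approximately 19.00 times as large.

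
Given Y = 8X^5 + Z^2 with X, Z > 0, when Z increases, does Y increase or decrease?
Y increases

Taking the partial derivative:
∂Y/∂Z = 2Z

∂Y/∂Z = 2Z > 0 (assuming positive values)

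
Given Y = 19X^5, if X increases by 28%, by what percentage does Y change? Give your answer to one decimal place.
243.6%

For Y = 19X^5:
If X → X(1 + 0.28)
Then Y → Y · (1 + 0.28)^5
     ≈ Y · 3.4360

Percentage change = ((1 + 0.28)^5 − 1) × 100% ≈ 243.6%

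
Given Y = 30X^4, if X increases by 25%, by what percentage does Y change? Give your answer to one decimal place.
144.1%

For Y = 30X^4:
If X → X(1 + 0.25)
Then Y → Y · (1 + 0.25)^4
     ≈ Y · 2.4414

Percentage change = ((1 + 0.25)^4 − 1) × 100% ≈ 144.1%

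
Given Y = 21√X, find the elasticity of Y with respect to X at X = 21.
Elasticity = 1/2

Elasticity = (dY/dX) · (X/Y)

dY/dX = 21/(2·√X)
At X = 21: dY/dX = √21/2, Y = 21·√21

Elasticity = (√21/2) · (21 / (21·√21)) = 1/2

Interpretation: for a small percentage change in X, the percentage change in Y is approximately 0.50 times as large.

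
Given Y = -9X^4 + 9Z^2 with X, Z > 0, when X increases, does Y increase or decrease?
Y decreases

Taking the partial derivative:
∂Y/∂X = -36X^3

∂Y/∂X = -36X^3 < 0 (assuming positive values)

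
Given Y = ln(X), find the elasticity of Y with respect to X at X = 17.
Elasticity = 1/ln(17) ≈ 0.3530

Elasticity = (dY/dX) · (X/Y)

dY/dX = 1/X
At X = 17: dY/dX = 1/17, Y = ln(17)

Elasticity = (1/17) · (17 / (ln(17))) = 1/ln(17) ≈ 0.3530

Interpretation: for a small percentage change in X, the percentage change in Y is approximately 0.35 times as large.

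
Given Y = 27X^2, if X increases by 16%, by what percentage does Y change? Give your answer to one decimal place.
34.6%

For Y = 27X^2:
If X → X(1 + 0.16)
Then Y → Y · (1 + 0.16)^2
     = Y · 1.3456

Percentage change = ((1 + 0.16)^2 − 1) × 100% ≈ 34.6%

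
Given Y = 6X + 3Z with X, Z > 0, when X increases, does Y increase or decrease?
Y increases

Taking the partial derivative:
∂Y/∂X = 6

∂Y/∂X = 6 > 0 (assuming positive values)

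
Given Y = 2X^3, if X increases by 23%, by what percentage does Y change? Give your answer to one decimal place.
86.1%

For Y = 2X^3:
If X → X(1 + 0.23)
Then Y → Y · (1 + 0.23)^3
     ≈ Y · 1.8609

Percentage change = ((1 + 0.23)^3 − 1) × 100% ≈ 86.1%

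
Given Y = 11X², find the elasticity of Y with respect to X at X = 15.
Elasticity = 2

Elasticity = (dY/dX) · (X/Y)

dY/dX = 22·X
At X = 15: dY/dX = 330, Y = 2475

Elasticity = 330 · (15 / 2475) = 2

Interpretation: for a small percentage change in X, the percentage change in Y is approximately 2.00 times as large.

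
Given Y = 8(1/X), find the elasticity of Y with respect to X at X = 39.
Elasticity = -1

Elasticity = (dY/dX) · (X/Y)

dY/dX = -8/X²
At X = 39: dY/dX = -8/1521, Y = 8/39

Elasticity = (-8/1521) · (39 / (8/39)) = -1

Interpretation: for a small percentage change in X, the percentage change in Y is approximately -1.00 times as large.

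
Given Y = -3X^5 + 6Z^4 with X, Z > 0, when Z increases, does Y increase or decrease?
Y increases

Taking the partial derivative:
∂Y/∂Z = 24Z^3

∂Y/∂Z = 24Z^3 > 0 (assuming positive values)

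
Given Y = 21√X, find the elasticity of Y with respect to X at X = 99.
Elasticity = 1/2

Elasticity = (dY/dX) · (X/Y)

dY/dX = 21/(2·√X)
At X = 99: dY/dX = 7·√11/22, Y = 63·√11

Elasticity = (7·√11/22) · (99 / (63·√11)) = 1/2

Interpretation: for a small percentage change in X, the percentage change in Y is approximately 0.50 times as large.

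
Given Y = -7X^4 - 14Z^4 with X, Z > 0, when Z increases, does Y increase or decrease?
Y decreases

Taking the partial derivative:
∂Y/∂Z = -56Z^3

∂Y/∂Z = -56Z^3 < 0 (assuming positive values)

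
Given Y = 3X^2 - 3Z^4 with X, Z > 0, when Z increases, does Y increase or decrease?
Y decreases

Taking the partial derivative:
∂Y/∂Z = -12Z^3

∂Y/∂Z = -12Z^3 < 0 (assuming positive values)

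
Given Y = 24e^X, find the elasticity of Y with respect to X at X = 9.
Elasticity = 9

Elasticity = (dY/dX) · (X/Y)

dY/dX = 24·e^X
At X = 9: dY/dX = 24·e^9, Y = 24·e^9

Elasticity = (24·e^9) · (9 / (24·e^9)) = 9

Interpretation: for a small percentage change in X, the percentage change in Y is approximately 9.00 times as large.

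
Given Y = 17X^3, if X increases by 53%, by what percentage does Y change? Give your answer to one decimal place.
258.2%

For Y = 17X^3:
If X → X(1 + 0.53)
Then Y → Y · (1 + 0.53)^3
     ≈ Y · 3.5816

Percentage change = ((1 + 0.53)^3 − 1) × 100% ≈ 258.2%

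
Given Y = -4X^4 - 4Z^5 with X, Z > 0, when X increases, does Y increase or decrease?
Y decreases

Taking the partial derivative:
∂Y/∂X = -16X^3

∂Y/∂X = -16X^3 < 0 (assuming positive values)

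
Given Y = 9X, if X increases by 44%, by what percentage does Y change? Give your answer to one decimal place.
44.0%

For Y = 9X:
If X → X(1 + 0.44)
Then Y → Y · (1 + 0.44)^1
     = Y · 1.4400

Percentage change = ((1 + 0.44)^1 − 1) × 100% = 44.0%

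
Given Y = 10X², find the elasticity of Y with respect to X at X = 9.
Elasticity = 2

Elasticity = (dY/dX) · (X/Y)

dY/dX = 20·X
At X = 9: dY/dX = 180, Y = 810

Elasticity = 180 · (9 / 810) = 2

Interpretation: for a small percentage change in X, the percentage change in Y is approximately 2.00 times as large.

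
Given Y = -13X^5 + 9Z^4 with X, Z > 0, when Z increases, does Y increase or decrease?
Y increases

Taking the partial derivative:
∂Y/∂Z = 36Z^3

∂Y/∂Z = 36Z^3 > 0 (assuming positive values)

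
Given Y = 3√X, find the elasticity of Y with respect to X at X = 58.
Elasticity = 1/2

Elasticity = (dY/dX) · (X/Y)

dY/dX = 3/(2·√X)
At X = 58: dY/dX = 3·√58/116, Y = 3·√58

Elasticity = (3·√58/116) · (58 / (3·√58)) = 1/2

Interpretation: for a small percentage change in X, the percentage change in Y is approximately 0.50 times as large.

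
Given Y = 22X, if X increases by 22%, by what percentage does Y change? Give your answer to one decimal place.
22.0%

For Y = 22X:
If X → X(1 + 0.22)
Then Y → Y · (1 + 0.22)^1
     = Y · 1.2200

Percentage change = ((1 + 0.22)^1 − 1) × 100% = 22.0%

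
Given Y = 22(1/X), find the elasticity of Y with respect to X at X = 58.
Elasticity = -1

Elasticity = (dY/dX) · (X/Y)

dY/dX = -22/X²
At X = 58: dY/dX = -11/1682, Y = 11/29

Elasticity = (-11/1682) · (58 / (11/29)) = -1

Interpretation: for a small percentage change in X, the percentage change in Y is approximately -1.00 times as large.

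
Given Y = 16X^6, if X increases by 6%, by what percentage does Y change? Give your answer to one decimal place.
41.9%

For Y = 16X^6:
If X → X(1 + 0.06)
Then Y → Y · (1 + 0.06)^6
     ≈ Y · 1.4185

Percentage change = ((1 + 0.06)^6 − 1) × 100% ≈ 41.9%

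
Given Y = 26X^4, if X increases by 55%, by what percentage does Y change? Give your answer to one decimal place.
477.2%

For Y = 26X^4:
If X → X(1 + 0.55)
Then Y → Y · (1 + 0.55)^4
     ≈ Y · 5.7720

Percentage change = ((1 + 0.55)^4 − 1) × 100% ≈ 477.2%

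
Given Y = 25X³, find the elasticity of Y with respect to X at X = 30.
Elasticity = 3

Elasticity = (dY/dX) · (X/Y)

dY/dX = 75·X²
At X = 30: dY/dX = 67500, Y = 675000

Elasticity = 67500 · (30 / 675000) = 3

Interpretation: for a small percentage change in X, the percentage change in Y is approximately 3.00 times as large.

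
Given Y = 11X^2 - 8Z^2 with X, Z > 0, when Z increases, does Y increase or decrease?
Y decreases

Taking the partial derivative:
∂Y/∂Z = -16Z

∂Y/∂Z = -16Z < 0 (assuming positive values)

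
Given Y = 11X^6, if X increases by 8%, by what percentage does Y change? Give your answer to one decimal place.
58.7%

For Y = 11X^6:
If X → X(1 + 0.08)
Then Y → Y · (1 + 0.08)^6
     ≈ Y · 1.5869

Percentage change = ((1 + 0.08)^6 − 1) × 100% ≈ 58.7%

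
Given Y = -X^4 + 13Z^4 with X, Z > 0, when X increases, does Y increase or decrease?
Y decreases

Taking the partial derivative:
∂Y/∂X = -4X^3

∂Y/∂X = -4X^3 < 0 (assuming positive values)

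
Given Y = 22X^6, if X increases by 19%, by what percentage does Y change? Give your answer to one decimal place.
184.0%

For Y = 22X^6:
If X → X(1 + 0.19)
Then Y → Y · (1 + 0.19)^6
     ≈ Y · 2.8398

Percentage change = ((1 + 0.19)^6 − 1) × 100% ≈ 184.0%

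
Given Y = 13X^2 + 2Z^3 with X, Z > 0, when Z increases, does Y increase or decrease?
Y increases

Taking the partial derivative:
∂Y/∂Z = 6Z^2

∂Y/∂Z = 6Z^2 > 0 (assuming positive values)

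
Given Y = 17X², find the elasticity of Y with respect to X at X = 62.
Elasticity = 2

Elasticity = (dY/dX) · (X/Y)

dY/dX = 34·X
At X = 62: dY/dX = 2108, Y = 65348

Elasticity = 2108 · (62 / 65348) = 2

Interpretation: for a small percentage change in X, the percentage change in Y is approximately 2.00 times as large.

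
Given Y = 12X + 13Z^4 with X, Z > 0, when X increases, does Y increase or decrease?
Y increases

Taking the partial derivative:
∂Y/∂X = 12

∂Y/∂X = 12 > 0 (assuming positive values)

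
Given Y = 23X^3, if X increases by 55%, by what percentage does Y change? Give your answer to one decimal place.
272.4%

For Y = 23X^3:
If X → X(1 + 0.55)
Then Y → Y · (1 + 0.55)^3
     ≈ Y · 3.7239

Percentage change = ((1 + 0.55)^3 − 1) × 100% ≈ 272.4%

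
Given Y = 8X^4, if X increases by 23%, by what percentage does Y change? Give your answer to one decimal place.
128.9%

For Y = 8X^4:
If X → X(1 + 0.23)
Then Y → Y · (1 + 0.23)^4
     ≈ Y · 2.2889

Percentage change = ((1 + 0.23)^4 − 1) × 100% ≈ 128.9%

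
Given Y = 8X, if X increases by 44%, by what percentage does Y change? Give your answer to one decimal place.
44.0%

For Y = 8X:
If X → X(1 + 0.44)
Then Y → Y · (1 + 0.44)^1
     = Y · 1.4400

Percentage change = ((1 + 0.44)^1 − 1) × 100% = 44.0%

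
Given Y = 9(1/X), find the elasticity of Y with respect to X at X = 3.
Elasticity = -1

Elasticity = (dY/dX) · (X/Y)

dY/dX = -9/X²
At X = 3: dY/dX = -1, Y = 3

Elasticity = (-1) · (3 / 3) = -1

Interpretation: for a small percentage change in X, the percentage change in Y is approximately -1.00 times as large.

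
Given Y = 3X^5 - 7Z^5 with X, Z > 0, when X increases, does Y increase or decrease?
Y increases

Taking the partial derivative:
∂Y/∂X = 15X^4

∂Y/∂X = 15X^4 > 0 (assuming positive values)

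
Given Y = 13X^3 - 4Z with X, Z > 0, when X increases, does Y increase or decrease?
Y increases

Taking the partial derivative:
∂Y/∂X = 39X^2

∂Y/∂X = 39X^2 > 0 (assuming positive values)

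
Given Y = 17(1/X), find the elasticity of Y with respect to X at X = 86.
Elasticity = -1

Elasticity = (dY/dX) · (X/Y)

dY/dX = -17/X²
At X = 86: dY/dX = -17/7396, Y = 17/86

Elasticity = (-17/7396) · (86 / (17/86)) = -1

Interpretation: for a small percentage change in X, the percentage change in Y is approximately -1.00 times as large.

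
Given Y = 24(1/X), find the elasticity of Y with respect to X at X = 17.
Elasticity = -1

Elasticity = (dY/dX) · (X/Y)

dY/dX = -24/X²
At X = 17: dY/dX = -24/289, Y = 24/17

Elasticity = (-24/289) · (17 / (24/17)) = -1

Interpretation: for a small percentage change in X, the percentage change in Y is approximately -1.00 times as large.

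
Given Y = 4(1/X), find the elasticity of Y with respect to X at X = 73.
Elasticity = -1

Elasticity = (dY/dX) · (X/Y)

dY/dX = -4/X²
At X = 73: dY/dX = -4/5329, Y = 4/73

Elasticity = (-4/5329) · (73 / (4/73)) = -1

Interpretation: for a small percentage change in X, the percentage change in Y is approximately -1.00 times as large.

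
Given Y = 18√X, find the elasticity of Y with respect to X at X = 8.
Elasticity = 1/2

Elasticity = (dY/dX) · (X/Y)

dY/dX = 9/√X
At X = 8: dY/dX = 9·√2/4, Y = 36·√2

Elasticity = (9·√2/4) · (8 / (36·√2)) = 1/2

Interpretation: for a small percentage change in X, the percentage change in Y is approximately 0.50 times as large.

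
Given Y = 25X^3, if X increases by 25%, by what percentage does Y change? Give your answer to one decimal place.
95.3%

For Y = 25X^3:
If X → X(1 + 0.25)
Then Y → Y · (1 + 0.25)^3
     ≈ Y · 1.9531

Percentage change = ((1 + 0.25)^3 − 1) × 100% ≈ 95.3%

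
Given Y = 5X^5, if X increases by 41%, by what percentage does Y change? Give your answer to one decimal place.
457.3%

For Y = 5X^5:
If X → X(1 + 0.41)
Then Y → Y · (1 + 0.41)^5
     ≈ Y · 5.5731

Percentage change = ((1 + 0.41)^5 − 1) × 100% ≈ 457.3%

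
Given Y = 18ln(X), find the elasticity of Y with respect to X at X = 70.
Elasticity = 1/ln(70) ≈ 0.2354

Elasticity = (dY/dX) · (X/Y)

dY/dX = 18/X
At X = 70: dY/dX = 9/35, Y = 18·ln(70)

Elasticity = (9/35) · (70 / (18·ln(70))) = 1/ln(70) ≈ 0.2354

Interpretation: for a small percentage change in X, the percentage change in Y is approximately 0.24 times as large.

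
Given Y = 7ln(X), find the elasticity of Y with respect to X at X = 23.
Elasticity = 1/ln(23) ≈ 0.3189

Elasticity = (dY/dX) · (X/Y)

dY/dX = 7/X
At X = 23: dY/dX = 7/23, Y = 7·ln(23)

Elasticity = (7/23) · (23 / (7·ln(23))) = 1/ln(23) ≈ 0.3189

Interpretation: for a small percentage change in X, the percentage change in Y is approximately 0.32 times as large.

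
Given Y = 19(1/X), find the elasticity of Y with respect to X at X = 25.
Elasticity = -1

Elasticity = (dY/dX) · (X/Y)

dY/dX = -19/X²
At X = 25: dY/dX = -19/625, Y = 19/25

Elasticity = (-19/625) · (25 / (19/25)) = -1

Interpretation: for a small percentage change in X, the percentage change in Y is approximately -1.00 times as large.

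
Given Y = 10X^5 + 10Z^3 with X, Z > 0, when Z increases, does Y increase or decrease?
Y increases

Taking the partial derivative:
∂Y/∂Z = 30Z^2

∂Y/∂Z = 30Z^2 > 0 (assuming positive values)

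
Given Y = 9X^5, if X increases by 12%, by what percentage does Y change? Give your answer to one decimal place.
76.2%

For Y = 9X^5:
If X → X(1 + 0.12)
Then Y → Y · (1 + 0.12)^5
     ≈ Y · 1.7623

Percentage change = ((1 + 0.12)^5 − 1) × 100% ≈ 76.2%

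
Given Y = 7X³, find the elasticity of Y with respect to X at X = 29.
Elasticity = 3

Elasticity = (dY/dX) · (X/Y)

dY/dX = 21·X²
At X = 29: dY/dX = 17661, Y = 170723

Elasticity = 17661 · (29 / 170723) = 3

Interpretation: for a small percentage change in X, the percentage change in Y is approximately 3.00 times as large.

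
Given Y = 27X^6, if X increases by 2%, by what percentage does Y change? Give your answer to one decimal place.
12.6%

For Y = 27X^6:
If X → X(1 + 0.02)
Then Y → Y · (1 + 0.02)^6
     ≈ Y · 1.1262

Percentage change = ((1 + 0.02)^6 − 1) × 100% ≈ 12.6%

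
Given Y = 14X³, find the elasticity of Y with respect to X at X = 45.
Elasticity = 3

Elasticity = (dY/dX) · (X/Y)

dY/dX = 42·X²
At X = 45: dY/dX = 85050, Y = 1275750

Elasticity = 85050 · (45 / 1275750) = 3

Interpretation: for a small percentage change in X, the percentage change in Y is approximately 3.00 times as large.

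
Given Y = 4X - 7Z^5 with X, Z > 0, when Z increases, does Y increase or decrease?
Y decreases

Taking the partial derivative:
∂Y/∂Z = -35Z^4

∂Y/∂Z = -35Z^4 < 0 (assuming positive values)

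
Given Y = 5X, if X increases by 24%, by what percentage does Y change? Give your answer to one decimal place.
24.0%

For Y = 5X:
If X → X(1 + 0.24)
Then Y → Y · (1 + 0.24)^1
     = Y · 1.2400

Percentage change = ((1 + 0.24)^1 − 1) × 100% = 24.0%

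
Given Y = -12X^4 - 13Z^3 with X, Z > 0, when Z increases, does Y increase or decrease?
Y decreases

Taking the partial derivative:
∂Y/∂Z = -39Z^2

∂Y/∂Z = -39Z^2 < 0 (assuming positive values)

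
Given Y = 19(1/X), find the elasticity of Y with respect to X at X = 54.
Elasticity = -1

Elasticity = (dY/dX) · (X/Y)

dY/dX = -19/X²
At X = 54: dY/dX = -19/2916, Y = 19/54

Elasticity = (-19/2916) · (54 / (19/54)) = -1

Interpretation: for a small percentage change in X, the percentage change in Y is approximately -1.00 times as large.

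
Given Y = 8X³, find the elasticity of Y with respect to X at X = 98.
Elasticity = 3

Elasticity = (dY/dX) · (X/Y)

dY/dX = 24·X²
At X = 98: dY/dX = 230496, Y = 7529536

Elasticity = 230496 · (98 / 7529536) = 3

Interpretation: for a small percentage change in X, the percentage change in Y is approximately 3.00 times as large.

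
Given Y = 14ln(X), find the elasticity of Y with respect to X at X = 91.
Elasticity = 1/ln(91) ≈ 0.2217

Elasticity = (dY/dX) · (X/Y)

dY/dX = 14/X
At X = 91: dY/dX = 2/13, Y = 14·ln(91)

Elasticity = (2/13) · (91 / (14·ln(91))) = 1/ln(91) ≈ 0.2217

Interpretation: for a small percentage change in X, the percentage change in Y is approximately 0.22 times as large.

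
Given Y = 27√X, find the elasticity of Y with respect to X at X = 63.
Elasticity = 1/2

Elasticity = (dY/dX) · (X/Y)

dY/dX = 27/(2·√X)
At X = 63: dY/dX = 9·√7/14, Y = 81·√7

Elasticity = (9·√7/14) · (63 / (81·√7)) = 1/2

Interpretation: for a small percentage change in X, the percentage change in Y is approximately 0.50 times as large.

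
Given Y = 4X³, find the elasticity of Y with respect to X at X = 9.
Elasticity = 3

Elasticity = (dY/dX) · (X/Y)

dY/dX = 12·X²
At X = 9: dY/dX = 972, Y = 2916

Elasticity = 972 · (9 / 2916) = 3

Interpretation: for a small percentage change in X, the percentage change in Y is approximately 3.00 times as large.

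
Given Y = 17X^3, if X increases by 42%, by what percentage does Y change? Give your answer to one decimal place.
186.3%

For Y = 17X^3:
If X → X(1 + 0.42)
Then Y → Y · (1 + 0.42)^3
     ≈ Y · 2.8633

Percentage change = ((1 + 0.42)^3 − 1) × 100% ≈ 186.3%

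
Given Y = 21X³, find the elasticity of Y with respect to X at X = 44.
Elasticity = 3

Elasticity = (dY/dX) · (X/Y)

dY/dX = 63·X²
At X = 44: dY/dX = 121968, Y = 1788864

Elasticity = 121968 · (44 / 1788864) = 3

Interpretation: for a small percentage change in X, the percentage change in Y is approximately 3.00 times as large.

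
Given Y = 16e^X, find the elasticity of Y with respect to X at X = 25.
Elasticity = 25

Elasticity = (dY/dX) · (X/Y)

dY/dX = 16·e^X
At X = 25: dY/dX = 16·e^25, Y = 16·e^25

Elasticity = (16·e^25) · (25 / (16·e^25)) = 25

Interpretation: for a small percentage change in X, the percentage change in Y is approximately 25.00 times as large.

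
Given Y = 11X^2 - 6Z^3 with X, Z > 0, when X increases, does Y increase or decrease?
Y increases

Taking the partial derivative:
∂Y/∂X = 22X

∂Y/∂X = 22X > 0 (assuming positive values)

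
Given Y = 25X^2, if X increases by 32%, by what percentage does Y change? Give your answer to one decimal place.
74.2%

For Y = 25X^2:
If X → X(1 + 0.32)
Then Y → Y · (1 + 0.32)^2
     = Y · 1.7424

Percentage change = ((1 + 0.32)^2 − 1) × 100% ≈ 74.2%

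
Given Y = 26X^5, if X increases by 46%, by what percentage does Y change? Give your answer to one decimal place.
563.4%

For Y = 26X^5:
If X → X(1 + 0.46)
Then Y → Y · (1 + 0.46)^5
     ≈ Y · 6.6338

Percentage change = ((1 + 0.46)^5 − 1) × 100% ≈ 563.4%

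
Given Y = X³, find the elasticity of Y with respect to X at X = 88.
Elasticity = 3

Elasticity = (dY/dX) · (X/Y)

dY/dX = 3·X²
At X = 88: dY/dX = 23232, Y = 681472

Elasticity = 23232 · (88 / 681472) = 3

Interpretation: for a small percentage change in X, the percentage change in Y is approximately 3.00 times as large.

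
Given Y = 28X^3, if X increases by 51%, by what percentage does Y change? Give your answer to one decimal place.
244.3%

For Y = 28X^3:
If X → X(1 + 0.51)
Then Y → Y · (1 + 0.51)^3
     ≈ Y · 3.4430

Percentage change = ((1 + 0.51)^3 − 1) × 100% ≈ 244.3%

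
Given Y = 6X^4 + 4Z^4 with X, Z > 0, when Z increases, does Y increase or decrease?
Y increases

Taking the partial derivative:
∂Y/∂Z = 16Z^3

∂Y/∂Z = 16Z^3 > 0 (assuming positive values)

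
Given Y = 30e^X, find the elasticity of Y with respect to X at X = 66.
Elasticity = 66

Elasticity = (dY/dX) · (X/Y)

dY/dX = 30·e^X
At X = 66: dY/dX = 30·e^66, Y = 30·e^66

Elasticity = (30·e^66) · (66 / (30·e^66)) = 66

Interpretation: for a small percentage change in X, the percentage change in Y is approximately 66.00 times as large.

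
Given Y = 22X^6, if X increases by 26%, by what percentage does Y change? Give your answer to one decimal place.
300.2%

For Y = 22X^6:
If X → X(1 + 0.26)
Then Y → Y · (1 + 0.26)^6
     ≈ Y · 4.0015

Percentage change = ((1 + 0.26)^6 − 1) × 100% ≈ 300.2%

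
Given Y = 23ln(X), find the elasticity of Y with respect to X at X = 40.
Elasticity = 1/ln(40) ≈ 0.2711

Elasticity = (dY/dX) · (X/Y)

dY/dX = 23/X
At X = 40: dY/dX = 23/40, Y = 23·ln(40)

Elasticity = (23/40) · (40 / (23·ln(40))) = 1/ln(40) ≈ 0.2711

Interpretation: for a small percentage change in X, the percentage change in Y is approximately 0.27 times as large.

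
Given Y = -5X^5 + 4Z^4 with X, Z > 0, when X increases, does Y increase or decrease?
Y decreases

Taking the partial derivative:
∂Y/∂X = -25X^4

∂Y/∂X = -25X^4 < 0 (assuming positive values)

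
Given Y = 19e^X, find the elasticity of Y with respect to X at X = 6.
Elasticity = 6

Elasticity = (dY/dX) · (X/Y)

dY/dX = 19·e^X
At X = 6: dY/dX = 19·e^6, Y = 19·e^6

Elasticity = (19·e^6) · (6 / (19·e^6)) = 6

Interpretation: for a small percentage change in X, the percentage change in Y is approximately 6.00 times as large.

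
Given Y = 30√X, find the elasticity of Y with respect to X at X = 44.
Elasticity = 1/2

Elasticity = (dY/dX) · (X/Y)

dY/dX = 15/√X
At X = 44: dY/dX = 15·√11/22, Y = 60·√11

Elasticity = (15·√11/22) · (44 / (60·√11)) = 1/2

Interpretation: for a small percentage change in X, the percentage change in Y is approximately 0.50 times as large.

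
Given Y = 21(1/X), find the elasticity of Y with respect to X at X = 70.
Elasticity = -1

Elasticity = (dY/dX) · (X/Y)

dY/dX = -21/X²
At X = 70: dY/dX = -3/700, Y = 3/10

Elasticity = (-3/700) · (70 / (3/10)) = -1

Interpretation: for a small percentage change in X, the percentage change in Y is approximately -1.00 times as large.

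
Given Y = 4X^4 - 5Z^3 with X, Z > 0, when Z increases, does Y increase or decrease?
Y decreases

Taking the partial derivative:
∂Y/∂Z = -15Z^2

∂Y/∂Z = -15Z^2 < 0 (assuming positive values)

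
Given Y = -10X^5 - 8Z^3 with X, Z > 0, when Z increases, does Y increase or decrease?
Y decreases

Taking the partial derivative:
∂Y/∂Z = -24Z^2

∂Y/∂Z = -24Z^2 < 0 (assuming positive values)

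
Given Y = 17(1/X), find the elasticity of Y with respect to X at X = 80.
Elasticity = -1

Elasticity = (dY/dX) · (X/Y)

dY/dX = -17/X²
At X = 80: dY/dX = -17/6400, Y = 17/80

Elasticity = (-17/6400) · (80 / (17/80)) = -1

Interpretation: for a small percentage change in X, the percentage change in Y is approximately -1.00 times as large.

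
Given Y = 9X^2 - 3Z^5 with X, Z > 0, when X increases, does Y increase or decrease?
Y increases

Taking the partial derivative:
∂Y/∂X = 18X

∂Y/∂X = 18X > 0 (assuming positive values)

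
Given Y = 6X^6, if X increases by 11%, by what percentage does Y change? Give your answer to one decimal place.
87.0%

For Y = 6X^6:
If X → X(1 + 0.11)
Then Y → Y · (1 + 0.11)^6
     ≈ Y · 1.8704

Percentage change = ((1 + 0.11)^6 − 1) × 100% ≈ 87.0%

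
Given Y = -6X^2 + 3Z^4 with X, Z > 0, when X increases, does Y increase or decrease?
Y decreases

Taking the partial derivative:
∂Y/∂X = -12X

∂Y/∂X = -12X < 0 (assuming positive values)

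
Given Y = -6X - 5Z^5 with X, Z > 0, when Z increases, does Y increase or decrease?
Y decreases

Taking the partial derivative:
∂Y/∂Z = -25Z^4

∂Y/∂Z = -25Z^4 < 0 (assuming positive values)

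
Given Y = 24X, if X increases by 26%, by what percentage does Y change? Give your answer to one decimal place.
26.0%

For Y = 24X:
If X → X(1 + 0.26)
Then Y → Y · (1 + 0.26)^1
     = Y · 1.2600

Percentage change = ((1 + 0.26)^1 − 1) × 100% = 26.0%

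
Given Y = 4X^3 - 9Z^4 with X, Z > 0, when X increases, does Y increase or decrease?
Y increases

Taking the partial derivative:
∂Y/∂X = 12X^2

∂Y/∂X = 12X^2 > 0 (assuming positive values)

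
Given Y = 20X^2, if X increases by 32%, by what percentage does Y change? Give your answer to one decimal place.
74.2%

For Y = 20X^2:
If X → X(1 + 0.32)
Then Y → Y · (1 + 0.32)^2
     = Y · 1.7424

Percentage change = ((1 + 0.32)^2 − 1) × 100% ≈ 74.2%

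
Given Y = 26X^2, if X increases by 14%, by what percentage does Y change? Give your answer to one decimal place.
30.0%

For Y = 26X^2:
If X → X(1 + 0.14)
Then Y → Y · (1 + 0.14)^2
     = Y · 1.2996

Percentage change = ((1 + 0.14)^2 − 1) × 100% ≈ 30.0%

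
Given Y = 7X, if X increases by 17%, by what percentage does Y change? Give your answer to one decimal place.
17.0%

For Y = 7X:
If X → X(1 + 0.17)
Then Y → Y · (1 + 0.17)^1
     = Y · 1.1700

Percentage change = ((1 + 0.17)^1 − 1) × 100% = 17.0%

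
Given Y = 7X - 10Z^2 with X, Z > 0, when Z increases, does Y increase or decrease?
Y decreases

Taking the partial derivative:
∂Y/∂Z = -20Z

∂Y/∂Z = -20Z < 0 (assuming positive values)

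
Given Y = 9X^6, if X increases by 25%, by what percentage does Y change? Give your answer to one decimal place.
281.5%

For Y = 9X^6:
If X → X(1 + 0.25)
Then Y → Y · (1 + 0.25)^6
     ≈ Y · 3.8147

Percentage change = ((1 + 0.25)^6 − 1) × 100% ≈ 281.5%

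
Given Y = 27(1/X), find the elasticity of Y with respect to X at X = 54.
Elasticity = -1

Elasticity = (dY/dX) · (X/Y)

dY/dX = -27/X²
At X = 54: dY/dX = -1/108, Y = 1/2

Elasticity = (-1/108) · (54 / (1/2)) = -1

Interpretation: for a small percentage change in X, the percentage change in Y is approximately -1.00 times as large.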